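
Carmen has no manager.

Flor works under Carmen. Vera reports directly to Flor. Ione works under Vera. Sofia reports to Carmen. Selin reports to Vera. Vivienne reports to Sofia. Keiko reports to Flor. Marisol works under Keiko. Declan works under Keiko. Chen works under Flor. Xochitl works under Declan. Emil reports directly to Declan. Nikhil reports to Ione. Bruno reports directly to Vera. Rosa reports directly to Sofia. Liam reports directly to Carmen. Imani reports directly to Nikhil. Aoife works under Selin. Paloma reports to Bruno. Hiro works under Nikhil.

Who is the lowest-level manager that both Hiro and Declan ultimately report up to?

Flor

Hiro's chain of managers is Nikhil, Ione, Vera, Flor, Carmen. Declan's chain of managers is Keiko, Flor, Carmen. The first manager that appears in both chains is Flor.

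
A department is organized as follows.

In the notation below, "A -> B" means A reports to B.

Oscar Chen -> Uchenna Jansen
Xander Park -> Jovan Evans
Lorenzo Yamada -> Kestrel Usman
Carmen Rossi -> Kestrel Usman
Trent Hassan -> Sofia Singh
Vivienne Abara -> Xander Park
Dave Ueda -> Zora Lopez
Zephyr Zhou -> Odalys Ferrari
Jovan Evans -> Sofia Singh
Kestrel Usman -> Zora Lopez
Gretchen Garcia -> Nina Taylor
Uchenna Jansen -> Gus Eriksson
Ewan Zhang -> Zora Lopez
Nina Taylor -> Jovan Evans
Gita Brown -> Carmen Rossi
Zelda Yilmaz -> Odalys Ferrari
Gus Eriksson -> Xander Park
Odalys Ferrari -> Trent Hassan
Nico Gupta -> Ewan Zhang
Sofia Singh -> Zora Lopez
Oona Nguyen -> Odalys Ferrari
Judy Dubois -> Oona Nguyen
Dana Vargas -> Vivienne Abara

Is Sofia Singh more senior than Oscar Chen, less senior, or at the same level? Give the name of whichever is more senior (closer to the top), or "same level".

Sofia Singh is 1 level below Zora Lopez; Oscar Chen is 6. Sofia Singh is higher.

Sofia Singh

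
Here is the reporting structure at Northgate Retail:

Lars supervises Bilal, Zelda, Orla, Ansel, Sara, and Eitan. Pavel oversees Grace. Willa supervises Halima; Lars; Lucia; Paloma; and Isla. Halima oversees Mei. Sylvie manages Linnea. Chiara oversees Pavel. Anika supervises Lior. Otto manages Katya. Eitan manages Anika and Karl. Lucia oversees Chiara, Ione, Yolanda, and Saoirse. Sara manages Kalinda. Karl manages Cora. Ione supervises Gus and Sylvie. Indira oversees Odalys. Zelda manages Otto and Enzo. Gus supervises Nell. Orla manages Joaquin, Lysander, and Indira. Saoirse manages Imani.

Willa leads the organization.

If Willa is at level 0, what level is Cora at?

4

Chain from Cora up to Willa: Cora → Karl → Eitan → Lars → Willa. That is 4 steps up, so Cora is 4 levels below Willa.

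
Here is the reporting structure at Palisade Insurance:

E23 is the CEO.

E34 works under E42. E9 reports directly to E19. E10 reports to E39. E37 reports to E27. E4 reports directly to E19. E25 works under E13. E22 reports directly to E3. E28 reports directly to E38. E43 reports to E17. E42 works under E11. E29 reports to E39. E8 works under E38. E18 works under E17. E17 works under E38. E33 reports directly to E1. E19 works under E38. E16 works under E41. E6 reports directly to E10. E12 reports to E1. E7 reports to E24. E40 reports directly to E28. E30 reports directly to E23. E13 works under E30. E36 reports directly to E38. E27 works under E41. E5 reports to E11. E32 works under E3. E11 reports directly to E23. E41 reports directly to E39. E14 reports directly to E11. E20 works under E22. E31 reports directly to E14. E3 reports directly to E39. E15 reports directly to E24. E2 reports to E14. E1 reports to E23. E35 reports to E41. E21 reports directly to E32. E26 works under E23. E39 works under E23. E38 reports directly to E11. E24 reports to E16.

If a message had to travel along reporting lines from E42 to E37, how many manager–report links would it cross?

6

E42 is 2 levels below E23, and E37 is 4 levels below E23 (their lowest common manager). The shortest path runs up from E42 to E23 and back down to E37: 2 + 4 = 6 links.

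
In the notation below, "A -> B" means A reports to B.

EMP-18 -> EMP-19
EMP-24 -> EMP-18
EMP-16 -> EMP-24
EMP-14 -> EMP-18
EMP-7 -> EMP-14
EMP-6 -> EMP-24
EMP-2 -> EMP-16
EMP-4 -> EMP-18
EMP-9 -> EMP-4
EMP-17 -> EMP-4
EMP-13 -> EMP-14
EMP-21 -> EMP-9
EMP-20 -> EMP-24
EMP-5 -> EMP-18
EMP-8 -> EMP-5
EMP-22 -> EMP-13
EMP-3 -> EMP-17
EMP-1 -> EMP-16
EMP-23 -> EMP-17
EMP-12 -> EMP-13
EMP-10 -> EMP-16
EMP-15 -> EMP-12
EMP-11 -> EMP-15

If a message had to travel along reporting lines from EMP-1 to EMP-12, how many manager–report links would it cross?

6

EMP-1 is 3 levels below EMP-18, and EMP-12 is 3 levels below EMP-18 (their lowest common manager). The shortest path runs up from EMP-1 to EMP-18 and back down to EMP-12: 3 + 3 = 6 links.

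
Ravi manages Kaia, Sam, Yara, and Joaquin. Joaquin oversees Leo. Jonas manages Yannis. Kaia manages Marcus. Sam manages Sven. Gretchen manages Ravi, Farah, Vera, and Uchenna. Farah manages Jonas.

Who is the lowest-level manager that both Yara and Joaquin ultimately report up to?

Ravi

Yara's chain of managers is Ravi, Gretchen. Joaquin's chain of managers is Ravi, Gretchen. The first manager that appears in both chains is Ravi.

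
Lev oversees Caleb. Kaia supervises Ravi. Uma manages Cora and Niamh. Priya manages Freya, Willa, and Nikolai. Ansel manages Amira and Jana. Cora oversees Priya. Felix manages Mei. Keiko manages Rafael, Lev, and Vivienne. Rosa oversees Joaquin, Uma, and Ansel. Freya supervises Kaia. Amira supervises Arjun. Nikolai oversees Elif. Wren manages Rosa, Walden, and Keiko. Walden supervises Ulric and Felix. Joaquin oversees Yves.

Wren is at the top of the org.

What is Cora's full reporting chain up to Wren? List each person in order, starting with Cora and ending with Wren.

Cora reports to Uma. Uma reports to Rosa. Rosa reports to Wren. Wren is at the top.

Cora -> Uma -> Rosa -> Wren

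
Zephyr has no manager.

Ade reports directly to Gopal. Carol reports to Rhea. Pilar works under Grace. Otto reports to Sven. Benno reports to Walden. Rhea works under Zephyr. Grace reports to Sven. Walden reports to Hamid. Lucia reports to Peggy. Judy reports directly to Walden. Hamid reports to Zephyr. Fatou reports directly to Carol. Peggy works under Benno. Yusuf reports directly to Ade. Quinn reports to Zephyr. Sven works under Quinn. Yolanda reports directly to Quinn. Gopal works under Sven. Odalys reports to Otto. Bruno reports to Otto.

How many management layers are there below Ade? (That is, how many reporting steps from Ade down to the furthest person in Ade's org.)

1

The longest chain under Ade runs Ade → Yusuf, which is 1 level below Ade.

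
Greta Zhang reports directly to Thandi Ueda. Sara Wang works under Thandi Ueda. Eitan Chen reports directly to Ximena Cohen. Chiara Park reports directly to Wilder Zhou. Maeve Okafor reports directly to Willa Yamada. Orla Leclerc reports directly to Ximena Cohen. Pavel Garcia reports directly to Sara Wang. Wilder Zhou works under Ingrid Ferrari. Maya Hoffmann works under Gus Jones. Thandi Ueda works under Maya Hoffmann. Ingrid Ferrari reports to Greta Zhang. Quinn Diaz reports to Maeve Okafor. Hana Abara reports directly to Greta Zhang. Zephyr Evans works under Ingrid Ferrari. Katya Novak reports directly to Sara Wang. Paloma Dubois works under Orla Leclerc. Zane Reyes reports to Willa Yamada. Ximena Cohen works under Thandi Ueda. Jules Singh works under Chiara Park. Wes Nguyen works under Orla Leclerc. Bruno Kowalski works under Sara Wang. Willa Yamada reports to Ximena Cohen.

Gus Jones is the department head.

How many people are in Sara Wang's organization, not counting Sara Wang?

3

Sara Wang directly manages Pavel Garcia, Katya Novak, Bruno Kowalski. Pavel Garcia has no reports. Katya Novak has no reports. Bruno Kowalski has no reports. So Sara Wang's organization is 3 direct reports plus everyone under them: 1 + 1 + 1 = 3.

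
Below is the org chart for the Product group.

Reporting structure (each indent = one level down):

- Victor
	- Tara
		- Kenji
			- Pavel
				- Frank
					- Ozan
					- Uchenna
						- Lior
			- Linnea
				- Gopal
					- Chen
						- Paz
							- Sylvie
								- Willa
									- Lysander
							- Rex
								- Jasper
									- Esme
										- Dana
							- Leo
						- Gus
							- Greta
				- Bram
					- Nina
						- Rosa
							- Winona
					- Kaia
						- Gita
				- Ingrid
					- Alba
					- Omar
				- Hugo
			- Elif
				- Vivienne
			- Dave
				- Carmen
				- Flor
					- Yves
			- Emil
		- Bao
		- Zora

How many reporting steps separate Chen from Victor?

Chain from Chen up to Victor: Chen → Gopal → Linnea → Kenji → Tara → Victor. That is 5 steps up, so Chen is 5 levels below Victor.

5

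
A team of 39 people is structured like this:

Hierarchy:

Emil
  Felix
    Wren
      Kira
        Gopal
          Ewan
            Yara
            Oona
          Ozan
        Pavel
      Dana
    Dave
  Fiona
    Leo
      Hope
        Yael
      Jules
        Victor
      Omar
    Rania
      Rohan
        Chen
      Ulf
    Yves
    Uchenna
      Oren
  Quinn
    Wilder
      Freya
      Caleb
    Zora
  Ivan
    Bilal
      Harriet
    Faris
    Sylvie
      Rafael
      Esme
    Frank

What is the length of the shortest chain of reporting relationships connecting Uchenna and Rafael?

5

Uchenna is 2 levels below Emil, and Rafael is 3 levels below Emil (their lowest common manager). The shortest path runs up from Uchenna to Emil and back down to Rafael: 2 + 3 = 5 links.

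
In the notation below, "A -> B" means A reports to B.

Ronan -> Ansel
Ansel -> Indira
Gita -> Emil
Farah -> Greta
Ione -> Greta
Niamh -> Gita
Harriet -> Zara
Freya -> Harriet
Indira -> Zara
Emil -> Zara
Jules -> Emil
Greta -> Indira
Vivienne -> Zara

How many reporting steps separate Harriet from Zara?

1

Chain from Harriet up to Zara: Harriet → Zara. That is 1 step up, so Harriet is 1 level below Zara.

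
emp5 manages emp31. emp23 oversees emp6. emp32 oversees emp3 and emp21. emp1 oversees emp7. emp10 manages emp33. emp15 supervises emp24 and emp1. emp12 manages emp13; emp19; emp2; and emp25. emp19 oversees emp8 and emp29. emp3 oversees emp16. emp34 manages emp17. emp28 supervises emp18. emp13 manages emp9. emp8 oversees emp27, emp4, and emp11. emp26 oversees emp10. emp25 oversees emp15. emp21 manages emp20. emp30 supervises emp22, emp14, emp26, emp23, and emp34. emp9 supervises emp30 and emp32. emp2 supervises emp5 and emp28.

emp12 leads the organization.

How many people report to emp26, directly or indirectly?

emp26 directly manages emp10. Under emp10: emp33 (1). That's 2 in total.

2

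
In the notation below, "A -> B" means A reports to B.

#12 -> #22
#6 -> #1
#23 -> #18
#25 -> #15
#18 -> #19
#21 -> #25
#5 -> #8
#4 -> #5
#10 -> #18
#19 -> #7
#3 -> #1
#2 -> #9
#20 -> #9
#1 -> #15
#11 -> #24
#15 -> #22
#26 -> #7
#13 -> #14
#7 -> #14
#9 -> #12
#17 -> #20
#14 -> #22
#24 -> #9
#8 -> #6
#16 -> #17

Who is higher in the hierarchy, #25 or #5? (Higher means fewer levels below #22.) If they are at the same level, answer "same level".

#25

#25 is 2 levels below #22; #5 is 5. #25 is higher.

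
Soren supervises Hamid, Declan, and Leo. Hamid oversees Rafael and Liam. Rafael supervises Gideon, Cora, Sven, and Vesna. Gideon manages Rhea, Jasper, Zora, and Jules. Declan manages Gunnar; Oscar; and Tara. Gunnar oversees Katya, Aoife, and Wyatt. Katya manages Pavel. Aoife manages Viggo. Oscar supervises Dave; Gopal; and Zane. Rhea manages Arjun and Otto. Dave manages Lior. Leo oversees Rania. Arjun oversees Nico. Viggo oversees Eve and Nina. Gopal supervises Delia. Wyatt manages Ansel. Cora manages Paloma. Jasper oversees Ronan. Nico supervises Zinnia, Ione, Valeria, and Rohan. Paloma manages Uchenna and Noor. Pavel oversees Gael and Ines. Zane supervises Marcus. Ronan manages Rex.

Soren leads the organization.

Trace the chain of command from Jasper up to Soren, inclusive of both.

Jasper reports to Gideon. Gideon reports to Rafael. Rafael reports to Hamid. Hamid reports to Soren. Soren is at the top.

Jasper -> Gideon -> Rafael -> Hamid -> Soren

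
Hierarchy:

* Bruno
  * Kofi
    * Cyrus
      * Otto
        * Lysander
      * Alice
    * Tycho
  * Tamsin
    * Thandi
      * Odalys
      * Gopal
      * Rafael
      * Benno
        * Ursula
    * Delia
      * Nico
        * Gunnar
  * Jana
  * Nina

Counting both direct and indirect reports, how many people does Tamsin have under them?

Tamsin directly manages Thandi, Delia. Under Thandi: Benno, Ursula, Rafael, Gopal, Odalys (5). Under Delia: Nico, Gunnar (2). So Tamsin's organization is 2 direct reports plus everyone under them: 6 + 3 = 9.

9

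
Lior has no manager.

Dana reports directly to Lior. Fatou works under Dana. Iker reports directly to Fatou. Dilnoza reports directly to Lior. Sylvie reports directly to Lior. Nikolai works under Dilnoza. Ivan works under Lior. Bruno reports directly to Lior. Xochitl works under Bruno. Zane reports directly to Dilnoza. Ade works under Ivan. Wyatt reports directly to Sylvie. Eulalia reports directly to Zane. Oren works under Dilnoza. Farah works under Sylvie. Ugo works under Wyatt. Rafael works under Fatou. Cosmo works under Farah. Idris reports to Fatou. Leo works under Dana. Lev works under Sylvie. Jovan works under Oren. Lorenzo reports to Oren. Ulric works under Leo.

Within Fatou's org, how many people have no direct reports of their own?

The people in Fatou's organization with no one reporting to them are Idris, Rafael, Iker. That is 3.

3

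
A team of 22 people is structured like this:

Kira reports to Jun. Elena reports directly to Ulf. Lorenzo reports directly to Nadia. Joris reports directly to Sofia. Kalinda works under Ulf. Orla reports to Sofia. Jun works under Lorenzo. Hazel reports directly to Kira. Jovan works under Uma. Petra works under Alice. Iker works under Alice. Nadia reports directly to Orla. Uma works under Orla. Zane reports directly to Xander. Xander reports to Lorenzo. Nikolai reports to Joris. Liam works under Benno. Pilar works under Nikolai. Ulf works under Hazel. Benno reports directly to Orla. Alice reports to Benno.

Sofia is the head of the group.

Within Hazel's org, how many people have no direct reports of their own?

2

The people in Hazel's organization with no one reporting to them are Kalinda, Elena. That is 2.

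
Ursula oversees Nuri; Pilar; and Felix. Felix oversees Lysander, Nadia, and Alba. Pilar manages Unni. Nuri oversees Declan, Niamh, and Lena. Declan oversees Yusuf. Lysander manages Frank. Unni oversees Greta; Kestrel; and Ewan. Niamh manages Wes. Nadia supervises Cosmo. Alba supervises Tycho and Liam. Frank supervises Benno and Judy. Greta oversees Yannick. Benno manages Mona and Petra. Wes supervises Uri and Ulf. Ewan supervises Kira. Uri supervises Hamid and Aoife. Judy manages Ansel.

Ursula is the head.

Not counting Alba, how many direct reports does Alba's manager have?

Alba reports to Felix. Felix's other direct reports are Lysander, Nadia — 2 peers.

2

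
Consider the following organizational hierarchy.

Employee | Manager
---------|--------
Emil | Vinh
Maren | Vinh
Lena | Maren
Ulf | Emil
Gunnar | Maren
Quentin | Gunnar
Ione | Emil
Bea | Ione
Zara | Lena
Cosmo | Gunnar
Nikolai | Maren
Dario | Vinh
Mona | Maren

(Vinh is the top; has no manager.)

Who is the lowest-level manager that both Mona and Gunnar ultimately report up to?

Mona's chain of managers is Maren, Vinh. Gunnar's chain of managers is Maren, Vinh. The first manager that appears in both chains is Maren.

Maren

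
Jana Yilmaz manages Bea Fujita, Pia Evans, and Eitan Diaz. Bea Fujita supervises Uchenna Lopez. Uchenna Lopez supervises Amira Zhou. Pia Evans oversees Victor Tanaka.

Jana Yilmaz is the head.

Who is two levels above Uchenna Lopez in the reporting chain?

Jana Yilmaz

Uchenna Lopez reports to Bea Fujita, and Bea Fujita reports to Jana Yilmaz. So Uchenna Lopez's skip-level manager is Jana Yilmaz.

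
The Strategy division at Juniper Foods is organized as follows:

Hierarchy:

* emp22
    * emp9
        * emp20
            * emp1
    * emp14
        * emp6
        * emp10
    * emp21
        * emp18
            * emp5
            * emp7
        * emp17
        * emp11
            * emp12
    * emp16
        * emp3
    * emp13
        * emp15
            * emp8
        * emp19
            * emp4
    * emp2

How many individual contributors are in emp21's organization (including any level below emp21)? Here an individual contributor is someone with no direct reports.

4

The people in emp21's organization with no one reporting to them are emp12, emp17, emp7, emp5. That is 4.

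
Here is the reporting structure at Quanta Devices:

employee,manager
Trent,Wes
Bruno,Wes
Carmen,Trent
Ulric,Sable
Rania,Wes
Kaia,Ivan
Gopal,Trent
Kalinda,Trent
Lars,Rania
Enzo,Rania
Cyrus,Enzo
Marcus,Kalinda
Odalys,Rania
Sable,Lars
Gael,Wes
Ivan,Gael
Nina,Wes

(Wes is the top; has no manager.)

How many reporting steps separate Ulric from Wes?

Chain from Ulric up to Wes: Ulric → Sable → Lars → Rania → Wes. That is 4 steps up, so Ulric is 4 levels below Wes.

4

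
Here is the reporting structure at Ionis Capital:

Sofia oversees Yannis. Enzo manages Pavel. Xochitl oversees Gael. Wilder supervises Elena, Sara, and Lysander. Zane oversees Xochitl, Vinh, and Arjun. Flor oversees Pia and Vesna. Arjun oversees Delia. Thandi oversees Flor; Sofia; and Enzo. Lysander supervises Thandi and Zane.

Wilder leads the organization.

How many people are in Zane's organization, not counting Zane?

5

Zane directly manages Xochitl, Vinh, Arjun. Under Xochitl: Gael (1). Vinh has no reports. Under Arjun: Delia (1). So Zane's organization is 3 direct reports plus everyone under them: 2 + 1 + 2 = 5.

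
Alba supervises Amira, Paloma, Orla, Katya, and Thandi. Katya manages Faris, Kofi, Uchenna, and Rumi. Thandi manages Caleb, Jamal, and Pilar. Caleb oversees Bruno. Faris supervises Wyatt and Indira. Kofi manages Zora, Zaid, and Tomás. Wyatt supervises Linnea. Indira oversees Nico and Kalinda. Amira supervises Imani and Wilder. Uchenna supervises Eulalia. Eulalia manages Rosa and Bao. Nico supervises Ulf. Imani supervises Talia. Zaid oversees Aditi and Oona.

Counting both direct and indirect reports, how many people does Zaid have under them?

2

Zaid directly manages Aditi, Oona. Aditi has no reports. Oona has no reports. So Zaid's organization is 2 direct reports plus everyone under them: 1 + 1 = 2.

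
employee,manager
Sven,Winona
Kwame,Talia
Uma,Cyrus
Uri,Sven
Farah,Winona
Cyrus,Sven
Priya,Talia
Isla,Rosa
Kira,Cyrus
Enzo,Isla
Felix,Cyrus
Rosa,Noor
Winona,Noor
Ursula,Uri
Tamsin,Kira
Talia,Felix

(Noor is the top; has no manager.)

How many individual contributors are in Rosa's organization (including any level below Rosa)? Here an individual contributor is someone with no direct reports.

1

The only person in Rosa's organization with no one reporting to them is Enzo. That is 1.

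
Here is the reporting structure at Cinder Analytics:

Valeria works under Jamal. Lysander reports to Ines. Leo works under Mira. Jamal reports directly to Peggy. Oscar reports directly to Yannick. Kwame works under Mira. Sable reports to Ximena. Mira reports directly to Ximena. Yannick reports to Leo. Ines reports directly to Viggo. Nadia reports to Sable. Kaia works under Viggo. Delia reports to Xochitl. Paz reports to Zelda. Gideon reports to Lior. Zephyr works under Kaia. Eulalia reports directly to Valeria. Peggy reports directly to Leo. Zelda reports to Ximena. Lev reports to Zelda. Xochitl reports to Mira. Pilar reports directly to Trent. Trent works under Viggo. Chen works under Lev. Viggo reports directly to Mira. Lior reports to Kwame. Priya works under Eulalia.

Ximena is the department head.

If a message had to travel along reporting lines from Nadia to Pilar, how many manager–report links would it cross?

6

Nadia is 2 levels below Ximena, and Pilar is 4 levels below Ximena (their lowest common manager). The shortest path runs up from Nadia to Ximena and back down to Pilar: 2 + 4 = 6 links.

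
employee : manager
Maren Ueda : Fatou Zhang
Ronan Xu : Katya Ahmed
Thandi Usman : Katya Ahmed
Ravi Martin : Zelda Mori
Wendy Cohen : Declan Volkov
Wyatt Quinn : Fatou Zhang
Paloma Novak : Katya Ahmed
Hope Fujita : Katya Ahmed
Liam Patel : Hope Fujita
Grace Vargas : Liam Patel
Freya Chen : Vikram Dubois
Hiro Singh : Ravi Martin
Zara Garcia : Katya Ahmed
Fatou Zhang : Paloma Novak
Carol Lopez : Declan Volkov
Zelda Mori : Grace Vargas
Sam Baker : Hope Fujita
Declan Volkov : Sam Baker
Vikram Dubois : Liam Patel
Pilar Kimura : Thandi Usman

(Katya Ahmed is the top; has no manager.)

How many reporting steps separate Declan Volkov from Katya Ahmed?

Chain from Declan Volkov up to Katya Ahmed: Declan Volkov → Sam Baker → Hope Fujita → Katya Ahmed. That is 3 steps up, so Declan Volkov is 3 levels below Katya Ahmed.

3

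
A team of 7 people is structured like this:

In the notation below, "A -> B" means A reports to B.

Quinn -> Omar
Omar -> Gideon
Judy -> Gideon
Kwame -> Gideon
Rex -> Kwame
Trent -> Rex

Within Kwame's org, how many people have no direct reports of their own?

The only person in Kwame's organization with no one reporting to them is Trent. That is 1.

1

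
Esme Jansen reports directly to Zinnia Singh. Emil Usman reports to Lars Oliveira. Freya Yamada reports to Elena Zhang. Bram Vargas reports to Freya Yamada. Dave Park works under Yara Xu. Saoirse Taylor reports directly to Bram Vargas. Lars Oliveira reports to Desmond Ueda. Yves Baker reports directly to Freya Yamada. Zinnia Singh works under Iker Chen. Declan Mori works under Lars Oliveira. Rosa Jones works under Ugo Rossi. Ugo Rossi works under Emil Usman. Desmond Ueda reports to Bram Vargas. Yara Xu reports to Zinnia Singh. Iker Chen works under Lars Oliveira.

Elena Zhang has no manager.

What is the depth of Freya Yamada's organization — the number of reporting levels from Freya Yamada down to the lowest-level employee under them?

7

The longest chain under Freya Yamada runs Freya Yamada → Bram Vargas → Desmond Ueda → Lars Oliveira → Iker Chen → Zinnia Singh → Yara Xu → Dave Park, which is 7 levels below Freya Yamada.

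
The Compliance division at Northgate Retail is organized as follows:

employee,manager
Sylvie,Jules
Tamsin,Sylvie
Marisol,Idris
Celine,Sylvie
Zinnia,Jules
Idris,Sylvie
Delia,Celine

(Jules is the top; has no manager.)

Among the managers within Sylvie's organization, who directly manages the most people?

Sylvie

Direct-report counts within Sylvie's organization: Sylvie has 3; Celine has 1; Idris has 1. The largest is 3, held by Sylvie.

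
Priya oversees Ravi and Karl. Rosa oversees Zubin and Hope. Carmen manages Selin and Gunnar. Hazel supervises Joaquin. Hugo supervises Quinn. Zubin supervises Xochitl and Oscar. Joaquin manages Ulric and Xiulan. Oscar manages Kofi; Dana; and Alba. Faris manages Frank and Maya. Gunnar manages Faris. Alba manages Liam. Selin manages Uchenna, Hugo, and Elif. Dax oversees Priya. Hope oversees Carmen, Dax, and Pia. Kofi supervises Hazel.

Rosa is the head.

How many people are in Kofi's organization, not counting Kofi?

4

Kofi directly manages Hazel. Under Hazel: Joaquin, Ulric, Xiulan (3). That's 4 in total.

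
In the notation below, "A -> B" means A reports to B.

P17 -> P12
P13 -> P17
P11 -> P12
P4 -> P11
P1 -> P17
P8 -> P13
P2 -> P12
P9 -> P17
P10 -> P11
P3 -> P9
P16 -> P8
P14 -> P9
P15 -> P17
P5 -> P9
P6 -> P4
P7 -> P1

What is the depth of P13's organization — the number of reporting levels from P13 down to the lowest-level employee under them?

The longest chain under P13 runs P13 → P8 → P16, which is 2 levels below P13.

2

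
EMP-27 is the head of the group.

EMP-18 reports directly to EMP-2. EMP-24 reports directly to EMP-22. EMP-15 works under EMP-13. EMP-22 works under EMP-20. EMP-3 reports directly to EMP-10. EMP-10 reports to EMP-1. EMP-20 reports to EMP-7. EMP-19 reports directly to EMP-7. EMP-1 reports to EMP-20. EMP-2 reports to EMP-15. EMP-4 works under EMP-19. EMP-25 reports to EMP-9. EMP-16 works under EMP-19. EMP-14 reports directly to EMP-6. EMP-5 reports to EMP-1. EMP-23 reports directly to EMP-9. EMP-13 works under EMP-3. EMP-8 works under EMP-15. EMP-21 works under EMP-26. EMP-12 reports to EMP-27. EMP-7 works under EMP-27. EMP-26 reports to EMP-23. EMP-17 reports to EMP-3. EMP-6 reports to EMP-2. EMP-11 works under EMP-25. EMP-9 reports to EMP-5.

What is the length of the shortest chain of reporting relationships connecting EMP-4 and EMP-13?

7

EMP-4 is 2 levels below EMP-7, and EMP-13 is 5 levels below EMP-7 (their lowest common manager). The shortest path runs up from EMP-4 to EMP-7 and back down to EMP-13: 2 + 5 = 7 links.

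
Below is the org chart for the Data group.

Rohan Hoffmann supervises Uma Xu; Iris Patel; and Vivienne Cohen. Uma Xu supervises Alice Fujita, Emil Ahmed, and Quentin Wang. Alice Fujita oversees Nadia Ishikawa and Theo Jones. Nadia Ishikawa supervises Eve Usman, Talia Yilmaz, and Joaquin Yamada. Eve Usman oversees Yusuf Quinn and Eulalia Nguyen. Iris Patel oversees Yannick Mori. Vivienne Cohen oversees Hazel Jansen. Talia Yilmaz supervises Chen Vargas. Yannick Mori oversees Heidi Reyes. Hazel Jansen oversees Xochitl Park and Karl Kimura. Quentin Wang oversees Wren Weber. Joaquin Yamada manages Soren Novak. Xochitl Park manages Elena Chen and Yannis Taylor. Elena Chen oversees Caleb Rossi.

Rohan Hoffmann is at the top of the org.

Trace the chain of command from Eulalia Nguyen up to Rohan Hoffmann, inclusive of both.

Eulalia Nguyen reports to Eve Usman. Eve Usman reports to Nadia Ishikawa. Nadia Ishikawa reports to Alice Fujita. Alice Fujita reports to Uma Xu. Uma Xu reports to Rohan Hoffmann. Rohan Hoffmann is at the top.

Eulalia Nguyen -> Eve Usman -> Nadia Ishikawa -> Alice Fujita -> Uma Xu -> Rohan Hoffmann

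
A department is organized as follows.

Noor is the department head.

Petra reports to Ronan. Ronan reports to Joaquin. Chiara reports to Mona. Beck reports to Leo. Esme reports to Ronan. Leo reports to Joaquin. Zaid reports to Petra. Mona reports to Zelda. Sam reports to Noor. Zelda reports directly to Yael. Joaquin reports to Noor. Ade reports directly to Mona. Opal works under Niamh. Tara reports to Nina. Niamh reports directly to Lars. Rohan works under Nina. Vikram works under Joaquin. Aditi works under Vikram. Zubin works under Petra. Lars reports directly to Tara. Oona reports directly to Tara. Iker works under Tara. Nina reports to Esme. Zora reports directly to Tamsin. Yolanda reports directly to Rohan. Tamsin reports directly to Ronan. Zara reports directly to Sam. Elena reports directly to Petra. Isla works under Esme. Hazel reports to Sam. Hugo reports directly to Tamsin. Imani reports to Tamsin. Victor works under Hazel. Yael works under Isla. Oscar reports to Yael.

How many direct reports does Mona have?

2

Mona directly manages Chiara, Ade. That is 2 direct reports.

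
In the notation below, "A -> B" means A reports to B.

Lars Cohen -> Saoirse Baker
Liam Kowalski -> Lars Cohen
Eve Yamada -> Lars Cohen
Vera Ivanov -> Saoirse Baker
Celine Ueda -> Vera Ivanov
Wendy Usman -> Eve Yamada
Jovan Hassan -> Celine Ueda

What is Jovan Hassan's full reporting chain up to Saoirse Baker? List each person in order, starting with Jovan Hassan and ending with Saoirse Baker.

Jovan Hassan reports to Celine Ueda. Celine Ueda reports to Vera Ivanov. Vera Ivanov reports to Saoirse Baker. Saoirse Baker is at the top.

Jovan Hassan -> Celine Ueda -> Vera Ivanov -> Saoirse Baker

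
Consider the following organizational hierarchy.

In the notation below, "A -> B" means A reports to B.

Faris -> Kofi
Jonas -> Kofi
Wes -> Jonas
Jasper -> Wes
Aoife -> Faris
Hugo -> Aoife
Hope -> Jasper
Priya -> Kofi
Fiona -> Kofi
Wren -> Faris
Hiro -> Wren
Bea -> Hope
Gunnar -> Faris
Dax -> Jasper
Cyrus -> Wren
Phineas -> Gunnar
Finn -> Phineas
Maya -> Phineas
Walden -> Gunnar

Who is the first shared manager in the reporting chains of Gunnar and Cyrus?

Gunnar's chain of managers is Faris, Kofi. Cyrus's chain of managers is Wren, Faris, Kofi. The first manager that appears in both chains is Faris.

Faris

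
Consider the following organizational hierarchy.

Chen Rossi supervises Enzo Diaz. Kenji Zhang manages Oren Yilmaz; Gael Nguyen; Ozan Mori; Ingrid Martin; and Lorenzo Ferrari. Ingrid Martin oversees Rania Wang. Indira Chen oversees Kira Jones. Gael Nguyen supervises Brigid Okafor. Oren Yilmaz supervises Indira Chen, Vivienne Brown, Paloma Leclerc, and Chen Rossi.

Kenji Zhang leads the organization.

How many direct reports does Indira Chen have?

1

Indira Chen directly manages Kira Jones. That is 1 direct report.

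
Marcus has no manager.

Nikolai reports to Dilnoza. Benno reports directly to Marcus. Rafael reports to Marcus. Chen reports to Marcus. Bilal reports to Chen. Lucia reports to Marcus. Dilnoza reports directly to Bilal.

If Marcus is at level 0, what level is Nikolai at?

4

Chain from Nikolai up to Marcus: Nikolai → Dilnoza → Bilal → Chen → Marcus. That is 4 steps up, so Nikolai is 4 levels below Marcus.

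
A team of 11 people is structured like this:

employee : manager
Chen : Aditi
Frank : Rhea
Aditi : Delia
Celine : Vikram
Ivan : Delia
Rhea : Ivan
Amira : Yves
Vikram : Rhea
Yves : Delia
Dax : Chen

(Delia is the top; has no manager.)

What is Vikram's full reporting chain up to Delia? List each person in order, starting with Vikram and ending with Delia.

Vikram -> Rhea -> Ivan -> Delia

Vikram reports to Rhea. Rhea reports to Ivan. Ivan reports to Delia. Delia is at the top.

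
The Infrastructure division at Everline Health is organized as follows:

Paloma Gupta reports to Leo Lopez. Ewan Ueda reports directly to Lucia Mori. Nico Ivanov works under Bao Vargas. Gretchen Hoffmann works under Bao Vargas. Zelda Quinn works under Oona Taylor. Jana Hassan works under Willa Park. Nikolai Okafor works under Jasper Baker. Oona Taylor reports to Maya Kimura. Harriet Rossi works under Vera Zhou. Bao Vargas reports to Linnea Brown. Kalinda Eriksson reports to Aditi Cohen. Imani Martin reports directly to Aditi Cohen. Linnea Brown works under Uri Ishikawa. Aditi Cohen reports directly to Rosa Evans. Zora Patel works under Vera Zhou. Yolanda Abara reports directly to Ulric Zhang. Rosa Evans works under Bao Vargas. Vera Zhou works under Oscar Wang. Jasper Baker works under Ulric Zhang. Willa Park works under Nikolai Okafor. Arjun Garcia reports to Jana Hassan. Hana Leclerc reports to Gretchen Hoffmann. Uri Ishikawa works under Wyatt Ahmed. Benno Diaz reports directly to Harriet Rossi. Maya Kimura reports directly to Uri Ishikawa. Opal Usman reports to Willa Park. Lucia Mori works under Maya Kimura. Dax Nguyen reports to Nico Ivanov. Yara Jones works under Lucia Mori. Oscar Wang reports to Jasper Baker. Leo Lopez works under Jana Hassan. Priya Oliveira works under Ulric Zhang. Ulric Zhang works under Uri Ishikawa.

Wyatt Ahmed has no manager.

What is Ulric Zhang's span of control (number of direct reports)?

Ulric Zhang directly manages Jasper Baker, Priya Oliveira, Yolanda Abara. That is 3 direct reports.

3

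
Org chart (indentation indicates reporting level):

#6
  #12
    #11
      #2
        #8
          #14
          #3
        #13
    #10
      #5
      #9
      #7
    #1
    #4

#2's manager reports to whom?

#2 reports to #11, and #11 reports to #12. So #2's skip-level manager is #12.

#12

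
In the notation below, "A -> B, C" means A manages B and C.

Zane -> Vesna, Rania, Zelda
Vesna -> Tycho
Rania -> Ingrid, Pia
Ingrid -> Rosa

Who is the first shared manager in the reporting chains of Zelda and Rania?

Zelda's chain of managers is Zane. Rania's chain of managers is Zane. The first manager that appears in both chains is Zane.

Zane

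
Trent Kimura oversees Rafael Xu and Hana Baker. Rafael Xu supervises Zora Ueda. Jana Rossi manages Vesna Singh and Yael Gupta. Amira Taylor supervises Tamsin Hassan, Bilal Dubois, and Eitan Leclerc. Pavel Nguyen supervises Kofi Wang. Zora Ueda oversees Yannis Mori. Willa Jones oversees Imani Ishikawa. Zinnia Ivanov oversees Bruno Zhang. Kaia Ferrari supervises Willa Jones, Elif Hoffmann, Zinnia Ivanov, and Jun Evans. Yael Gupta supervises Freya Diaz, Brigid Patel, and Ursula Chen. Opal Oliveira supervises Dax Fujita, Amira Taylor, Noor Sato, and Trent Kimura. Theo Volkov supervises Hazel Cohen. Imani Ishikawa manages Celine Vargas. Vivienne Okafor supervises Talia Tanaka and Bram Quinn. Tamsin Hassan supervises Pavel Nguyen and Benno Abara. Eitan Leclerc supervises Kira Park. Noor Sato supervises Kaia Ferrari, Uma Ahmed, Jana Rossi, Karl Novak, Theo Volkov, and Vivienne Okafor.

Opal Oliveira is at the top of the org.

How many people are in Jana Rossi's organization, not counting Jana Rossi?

5

Jana Rossi directly manages Yael Gupta, Vesna Singh. Under Yael Gupta: Ursula Chen, Brigid Patel, Freya Diaz (3). Vesna Singh has no reports. So Jana Rossi's organization is 2 direct reports plus everyone under them: 4 + 1 = 5.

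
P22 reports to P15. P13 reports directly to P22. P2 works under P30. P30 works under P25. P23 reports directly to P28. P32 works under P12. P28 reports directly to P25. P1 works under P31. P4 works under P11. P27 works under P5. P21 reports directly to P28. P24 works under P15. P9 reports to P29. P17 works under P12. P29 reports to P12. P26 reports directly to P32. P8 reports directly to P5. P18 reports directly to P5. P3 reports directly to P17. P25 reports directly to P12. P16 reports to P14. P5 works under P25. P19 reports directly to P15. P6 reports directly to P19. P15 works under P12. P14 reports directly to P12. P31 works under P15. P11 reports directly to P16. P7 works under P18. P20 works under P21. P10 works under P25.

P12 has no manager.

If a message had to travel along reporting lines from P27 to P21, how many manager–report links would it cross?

4

P27 is 2 levels below P25, and P21 is 2 levels below P25 (their lowest common manager). The shortest path runs up from P27 to P25 and back down to P21: 2 + 2 = 4 links.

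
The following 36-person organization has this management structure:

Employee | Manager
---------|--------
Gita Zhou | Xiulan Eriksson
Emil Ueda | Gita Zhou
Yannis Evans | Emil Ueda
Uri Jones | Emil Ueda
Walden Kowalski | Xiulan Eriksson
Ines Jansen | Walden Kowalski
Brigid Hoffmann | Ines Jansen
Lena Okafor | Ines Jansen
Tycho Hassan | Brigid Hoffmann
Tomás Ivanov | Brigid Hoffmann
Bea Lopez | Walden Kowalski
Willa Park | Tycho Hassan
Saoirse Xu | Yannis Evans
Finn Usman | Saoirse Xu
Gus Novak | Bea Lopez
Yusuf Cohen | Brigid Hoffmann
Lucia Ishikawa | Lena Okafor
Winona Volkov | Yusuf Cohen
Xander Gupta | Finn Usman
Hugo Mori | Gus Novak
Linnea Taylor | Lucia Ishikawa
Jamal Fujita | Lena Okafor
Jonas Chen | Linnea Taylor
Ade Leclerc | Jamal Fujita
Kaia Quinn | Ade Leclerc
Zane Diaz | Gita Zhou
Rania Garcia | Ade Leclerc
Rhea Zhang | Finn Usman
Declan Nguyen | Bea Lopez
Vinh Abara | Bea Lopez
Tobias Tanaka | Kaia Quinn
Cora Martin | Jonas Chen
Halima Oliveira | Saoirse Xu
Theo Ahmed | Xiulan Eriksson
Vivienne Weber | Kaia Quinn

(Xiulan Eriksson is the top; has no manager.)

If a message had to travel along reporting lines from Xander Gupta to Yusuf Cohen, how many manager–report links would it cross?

Xander Gupta is 6 levels below Xiulan Eriksson, and Yusuf Cohen is 4 levels below Xiulan Eriksson (their lowest common manager). The shortest path runs up from Xander Gupta to Xiulan Eriksson and back down to Yusuf Cohen: 6 + 4 = 10 links.

10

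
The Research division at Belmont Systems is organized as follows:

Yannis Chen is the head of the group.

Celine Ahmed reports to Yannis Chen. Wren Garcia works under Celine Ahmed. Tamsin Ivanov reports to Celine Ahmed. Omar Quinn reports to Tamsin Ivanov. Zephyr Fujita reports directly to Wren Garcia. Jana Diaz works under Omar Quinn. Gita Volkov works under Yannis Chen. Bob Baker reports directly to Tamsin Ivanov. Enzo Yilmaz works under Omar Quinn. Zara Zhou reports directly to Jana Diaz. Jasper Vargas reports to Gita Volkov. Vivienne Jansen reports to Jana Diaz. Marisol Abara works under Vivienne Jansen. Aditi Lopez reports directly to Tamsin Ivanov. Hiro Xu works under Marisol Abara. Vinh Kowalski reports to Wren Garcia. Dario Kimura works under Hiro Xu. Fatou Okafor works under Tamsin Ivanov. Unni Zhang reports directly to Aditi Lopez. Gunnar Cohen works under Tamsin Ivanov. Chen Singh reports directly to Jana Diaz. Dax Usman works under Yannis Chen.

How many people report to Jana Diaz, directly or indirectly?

Jana Diaz directly manages Zara Zhou, Vivienne Jansen, Chen Singh. Zara Zhou has no reports. Under Vivienne Jansen: Marisol Abara, Hiro Xu, Dario Kimura (3). Chen Singh has no reports. So Jana Diaz's organization is 3 direct reports plus everyone under them: 1 + 4 + 1 = 6.

6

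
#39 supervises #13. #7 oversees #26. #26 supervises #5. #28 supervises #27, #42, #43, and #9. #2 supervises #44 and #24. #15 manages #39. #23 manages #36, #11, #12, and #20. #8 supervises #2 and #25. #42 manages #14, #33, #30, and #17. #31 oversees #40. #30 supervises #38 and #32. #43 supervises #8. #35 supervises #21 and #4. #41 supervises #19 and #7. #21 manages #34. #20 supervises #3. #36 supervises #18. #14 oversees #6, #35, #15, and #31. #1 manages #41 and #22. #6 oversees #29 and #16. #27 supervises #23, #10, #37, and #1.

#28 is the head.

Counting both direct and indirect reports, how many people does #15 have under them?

#15 directly manages #39. Under #39: #13 (1). That's 2 in total.

2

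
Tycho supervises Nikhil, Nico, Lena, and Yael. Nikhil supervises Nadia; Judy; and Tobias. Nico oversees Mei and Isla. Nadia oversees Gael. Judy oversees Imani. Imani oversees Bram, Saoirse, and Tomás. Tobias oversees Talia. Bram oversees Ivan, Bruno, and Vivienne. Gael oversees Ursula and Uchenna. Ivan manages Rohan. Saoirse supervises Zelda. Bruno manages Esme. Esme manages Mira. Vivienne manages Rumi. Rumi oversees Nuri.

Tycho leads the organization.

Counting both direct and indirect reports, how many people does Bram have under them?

8

Bram directly manages Ivan, Bruno, Vivienne. Under Ivan: Rohan (1). Under Bruno: Esme, Mira (2). Under Vivienne: Rumi, Nuri (2). So Bram's organization is 3 direct reports plus everyone under them: 2 + 3 + 3 = 8.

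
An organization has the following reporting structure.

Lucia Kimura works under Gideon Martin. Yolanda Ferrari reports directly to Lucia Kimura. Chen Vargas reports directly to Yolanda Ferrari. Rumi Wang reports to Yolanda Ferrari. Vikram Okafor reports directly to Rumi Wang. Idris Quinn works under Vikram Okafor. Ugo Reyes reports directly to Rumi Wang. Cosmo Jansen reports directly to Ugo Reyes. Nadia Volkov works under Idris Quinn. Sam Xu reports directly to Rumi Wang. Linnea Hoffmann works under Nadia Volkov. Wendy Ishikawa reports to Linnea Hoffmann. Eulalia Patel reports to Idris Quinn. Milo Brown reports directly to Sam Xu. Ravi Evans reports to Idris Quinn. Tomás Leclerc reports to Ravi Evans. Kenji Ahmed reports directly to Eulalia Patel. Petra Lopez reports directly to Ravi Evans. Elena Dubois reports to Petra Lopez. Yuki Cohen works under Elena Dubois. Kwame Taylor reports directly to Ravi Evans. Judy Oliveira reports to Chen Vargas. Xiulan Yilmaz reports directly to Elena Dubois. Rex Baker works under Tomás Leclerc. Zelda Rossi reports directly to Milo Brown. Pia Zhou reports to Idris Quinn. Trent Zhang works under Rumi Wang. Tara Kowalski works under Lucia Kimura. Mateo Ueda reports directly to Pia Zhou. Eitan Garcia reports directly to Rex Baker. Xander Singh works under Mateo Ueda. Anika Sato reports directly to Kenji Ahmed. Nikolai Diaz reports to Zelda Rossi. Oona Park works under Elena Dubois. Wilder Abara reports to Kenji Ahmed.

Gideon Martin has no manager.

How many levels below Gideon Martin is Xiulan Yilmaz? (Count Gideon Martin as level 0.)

Chain from Xiulan Yilmaz up to Gideon Martin: Xiulan Yilmaz → Elena Dubois → Petra Lopez → Ravi Evans → Idris Quinn → Vikram Okafor → Rumi Wang → Yolanda Ferrari → Lucia Kimura → Gideon Martin. That is 9 steps up, so Xiulan Yilmaz is 9 levels below Gideon Martin.

9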